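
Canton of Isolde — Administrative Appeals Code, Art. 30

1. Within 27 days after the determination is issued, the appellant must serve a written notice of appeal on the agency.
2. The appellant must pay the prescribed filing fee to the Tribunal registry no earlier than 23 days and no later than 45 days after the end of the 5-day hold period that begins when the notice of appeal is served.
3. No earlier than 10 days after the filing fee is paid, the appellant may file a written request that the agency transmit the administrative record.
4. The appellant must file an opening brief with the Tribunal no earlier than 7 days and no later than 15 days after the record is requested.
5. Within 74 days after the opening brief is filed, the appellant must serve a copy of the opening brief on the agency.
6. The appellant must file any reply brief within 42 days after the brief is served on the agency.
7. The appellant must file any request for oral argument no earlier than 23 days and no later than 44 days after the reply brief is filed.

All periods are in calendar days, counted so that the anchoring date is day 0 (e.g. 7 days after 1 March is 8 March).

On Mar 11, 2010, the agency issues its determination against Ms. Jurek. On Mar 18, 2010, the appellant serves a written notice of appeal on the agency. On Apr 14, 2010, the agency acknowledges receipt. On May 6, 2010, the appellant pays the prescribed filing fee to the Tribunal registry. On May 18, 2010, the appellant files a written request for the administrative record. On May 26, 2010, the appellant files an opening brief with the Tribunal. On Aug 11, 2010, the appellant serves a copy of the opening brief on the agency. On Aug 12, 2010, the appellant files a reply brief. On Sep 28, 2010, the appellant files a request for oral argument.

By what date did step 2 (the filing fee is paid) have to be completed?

May 7, 2010

The notice of appeal is served on Mar 18, 2010; the 5-day hold period therefore ends Mar 23, 2010, and step 2 runs from that date. The window is 23–45 days after Mar 23, 2010; it closes on May 7, 2010.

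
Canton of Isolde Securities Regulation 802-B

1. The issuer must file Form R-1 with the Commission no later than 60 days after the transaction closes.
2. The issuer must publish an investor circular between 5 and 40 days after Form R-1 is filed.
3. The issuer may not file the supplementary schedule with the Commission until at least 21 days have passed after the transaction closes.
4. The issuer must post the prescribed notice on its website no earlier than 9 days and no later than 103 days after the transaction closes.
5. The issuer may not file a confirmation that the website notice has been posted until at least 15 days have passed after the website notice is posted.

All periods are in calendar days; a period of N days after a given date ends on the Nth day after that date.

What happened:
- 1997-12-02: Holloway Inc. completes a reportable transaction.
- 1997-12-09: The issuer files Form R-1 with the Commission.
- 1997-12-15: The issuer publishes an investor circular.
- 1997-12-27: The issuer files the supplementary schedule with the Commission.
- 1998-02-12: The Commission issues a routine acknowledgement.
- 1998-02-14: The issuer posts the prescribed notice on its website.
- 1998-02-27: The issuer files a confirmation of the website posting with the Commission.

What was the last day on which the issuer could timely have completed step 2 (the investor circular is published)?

1998-01-18

Step 2 runs from 1997-12-09, when Form R-1 is filed. The window is 5–40 days after 1997-12-09; it closes on 1998-01-18.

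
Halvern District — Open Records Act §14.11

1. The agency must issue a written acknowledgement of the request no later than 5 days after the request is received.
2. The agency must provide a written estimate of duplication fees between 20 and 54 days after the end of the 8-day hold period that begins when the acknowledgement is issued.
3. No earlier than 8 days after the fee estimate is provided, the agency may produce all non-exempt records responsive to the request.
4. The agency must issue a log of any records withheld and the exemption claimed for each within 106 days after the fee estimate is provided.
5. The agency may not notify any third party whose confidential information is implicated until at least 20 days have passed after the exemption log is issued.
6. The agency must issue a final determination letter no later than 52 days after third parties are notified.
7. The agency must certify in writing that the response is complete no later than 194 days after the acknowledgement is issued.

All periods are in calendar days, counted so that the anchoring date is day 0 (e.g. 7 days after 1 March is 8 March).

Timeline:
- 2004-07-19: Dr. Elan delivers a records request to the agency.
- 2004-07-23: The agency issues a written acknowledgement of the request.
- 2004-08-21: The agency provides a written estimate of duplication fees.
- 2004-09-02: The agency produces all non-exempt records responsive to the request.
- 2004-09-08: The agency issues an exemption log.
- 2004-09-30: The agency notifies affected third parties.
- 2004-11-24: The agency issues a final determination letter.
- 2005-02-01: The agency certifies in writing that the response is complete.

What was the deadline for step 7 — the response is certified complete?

2005-02-02

Step 7 runs from 2004-07-23, when the acknowledgement is issued. 194 days after 2004-07-23 is 2005-02-02.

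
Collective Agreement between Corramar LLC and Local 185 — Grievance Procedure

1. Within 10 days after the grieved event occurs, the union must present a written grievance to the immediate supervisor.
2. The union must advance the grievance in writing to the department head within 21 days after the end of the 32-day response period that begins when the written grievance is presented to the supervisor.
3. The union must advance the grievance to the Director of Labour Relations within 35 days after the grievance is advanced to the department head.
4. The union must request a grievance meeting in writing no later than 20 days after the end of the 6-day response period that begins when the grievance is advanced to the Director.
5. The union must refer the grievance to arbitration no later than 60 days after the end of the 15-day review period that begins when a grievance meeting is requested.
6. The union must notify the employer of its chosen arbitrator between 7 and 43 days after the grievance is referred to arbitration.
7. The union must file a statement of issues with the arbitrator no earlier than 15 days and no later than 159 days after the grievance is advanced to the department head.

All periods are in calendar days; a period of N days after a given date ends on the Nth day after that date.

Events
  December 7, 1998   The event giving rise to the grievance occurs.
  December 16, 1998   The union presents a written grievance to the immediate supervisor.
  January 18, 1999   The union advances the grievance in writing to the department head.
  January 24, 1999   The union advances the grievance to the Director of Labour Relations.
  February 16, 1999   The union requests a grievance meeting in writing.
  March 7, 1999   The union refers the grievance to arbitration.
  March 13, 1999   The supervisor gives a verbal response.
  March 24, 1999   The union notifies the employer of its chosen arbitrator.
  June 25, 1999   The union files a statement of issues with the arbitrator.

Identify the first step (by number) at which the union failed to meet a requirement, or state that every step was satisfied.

Step 1: 10 days after December 7, 1998 (when the grieved event occurs) is December 17, 1998; December 16, 1998 is within that limit.
Step 2: 21 days after January 17, 1999 (end of the 32-day response period, which began when the written grievance is presented to the supervisor on December 16, 1998) is February 7, 1999; done January 18, 1999 — timely.
Step 3: 35 days after January 18, 1999 (when the grievance is advanced to the department head) is February 22, 1999; January 24, 1999 is within that limit.
Step 4: 20 days after January 30, 1999 (end of the 6-day response period, which began when the grievance is advanced to the Director on January 24, 1999) is February 19, 1999; done February 16, 1999 — timely.
Step 5: 60 days after March 3, 1999 (end of the 15-day review period, which began when a grievance meeting is requested on February 16, 1999) is May 2, 1999; completed March 7, 1999, before the deadline.
Step 6: the window is 7–43 days after March 7, 1999 (when the grievance is referred to arbitration), so March 14, 1999 through April 19, 1999; done March 24, 1999 — within the window.
Step 7: the window is 15–159 days after January 18, 1999 (when the grievance is advanced to the department head), so February 2, 1999 through June 26, 1999; done June 25, 1999, which is between those dates.

None — every step was satisfied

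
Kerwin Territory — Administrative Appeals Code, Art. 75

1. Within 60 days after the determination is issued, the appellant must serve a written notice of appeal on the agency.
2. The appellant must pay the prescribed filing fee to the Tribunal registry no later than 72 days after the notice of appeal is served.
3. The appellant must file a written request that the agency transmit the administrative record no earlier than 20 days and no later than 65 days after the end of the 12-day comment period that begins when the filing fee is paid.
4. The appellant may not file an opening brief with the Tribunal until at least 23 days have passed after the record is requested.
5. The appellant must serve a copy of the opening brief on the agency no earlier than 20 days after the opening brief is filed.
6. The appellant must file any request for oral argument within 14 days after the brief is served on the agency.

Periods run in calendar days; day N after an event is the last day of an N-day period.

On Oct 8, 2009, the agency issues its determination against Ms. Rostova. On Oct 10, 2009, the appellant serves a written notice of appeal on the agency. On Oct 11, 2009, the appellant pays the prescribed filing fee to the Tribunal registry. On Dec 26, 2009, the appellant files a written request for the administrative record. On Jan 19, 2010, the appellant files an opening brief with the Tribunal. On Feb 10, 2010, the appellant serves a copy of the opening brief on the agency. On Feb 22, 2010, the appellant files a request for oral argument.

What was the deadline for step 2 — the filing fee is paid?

Step 2 runs from Oct 10, 2009, when the notice of appeal is served. 72 days after Oct 10, 2009 is Dec 21, 2009.

Dec 21, 2009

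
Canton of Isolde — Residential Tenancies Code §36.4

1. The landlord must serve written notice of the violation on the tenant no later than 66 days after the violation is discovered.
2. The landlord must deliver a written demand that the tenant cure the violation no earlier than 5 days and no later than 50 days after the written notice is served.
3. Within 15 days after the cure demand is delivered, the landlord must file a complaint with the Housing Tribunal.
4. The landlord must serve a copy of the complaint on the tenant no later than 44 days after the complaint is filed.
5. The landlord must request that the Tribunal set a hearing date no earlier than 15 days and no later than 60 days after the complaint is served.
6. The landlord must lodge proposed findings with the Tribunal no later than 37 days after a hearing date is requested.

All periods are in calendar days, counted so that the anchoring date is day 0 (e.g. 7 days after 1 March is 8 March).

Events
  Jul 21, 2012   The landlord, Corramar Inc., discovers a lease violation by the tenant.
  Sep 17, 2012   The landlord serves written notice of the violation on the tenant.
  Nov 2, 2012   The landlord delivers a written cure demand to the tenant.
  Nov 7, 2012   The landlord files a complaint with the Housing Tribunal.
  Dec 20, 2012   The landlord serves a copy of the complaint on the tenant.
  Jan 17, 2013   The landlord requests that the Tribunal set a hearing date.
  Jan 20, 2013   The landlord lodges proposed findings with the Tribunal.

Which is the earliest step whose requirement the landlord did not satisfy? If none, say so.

None — every step was satisfied

(1) due by Jul 21, 2012 + 66 days = Sep 25, 2012; Sep 17, 2012 is within that limit.
(2) the permitted window runs from Sep 17, 2012 + 5 = Sep 22, 2012 to Sep 17, 2012 + 50 = Nov 6, 2012; done Nov 2, 2012 — within the window.
(3) due by Nov 2, 2012 + 15 days = Nov 17, 2012; done Nov 7, 2012 — timely.
(4) due by Nov 7, 2012 + 44 days = Dec 21, 2012; done Dec 20, 2012 — timely.
(5) the permitted window runs from Dec 20, 2012 + 15 = Jan 4, 2013 to Dec 20, 2012 + 60 = Feb 18, 2013; Jan 17, 2013 falls inside that range.
(6) due by Jan 17, 2013 + 37 days = Feb 23, 2013; completed Jan 20, 2013, before the deadline.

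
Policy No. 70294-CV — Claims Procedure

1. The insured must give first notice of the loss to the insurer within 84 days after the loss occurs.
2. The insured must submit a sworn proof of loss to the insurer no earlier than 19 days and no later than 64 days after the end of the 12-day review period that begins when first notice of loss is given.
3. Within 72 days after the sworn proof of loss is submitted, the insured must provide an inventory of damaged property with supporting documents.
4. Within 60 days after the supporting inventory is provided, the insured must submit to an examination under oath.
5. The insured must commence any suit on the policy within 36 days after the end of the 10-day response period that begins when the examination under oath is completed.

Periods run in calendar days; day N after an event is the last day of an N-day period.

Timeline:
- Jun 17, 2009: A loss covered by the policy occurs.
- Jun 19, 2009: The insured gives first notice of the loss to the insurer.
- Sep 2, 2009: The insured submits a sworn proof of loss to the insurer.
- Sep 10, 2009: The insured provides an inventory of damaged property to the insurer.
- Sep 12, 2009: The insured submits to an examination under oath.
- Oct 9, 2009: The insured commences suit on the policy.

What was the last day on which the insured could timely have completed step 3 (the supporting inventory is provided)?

Step 3 runs from Sep 2, 2009, when the sworn proof of loss is submitted. 72 days after Sep 2, 2009 is Nov 13, 2009.

Nov 13, 2009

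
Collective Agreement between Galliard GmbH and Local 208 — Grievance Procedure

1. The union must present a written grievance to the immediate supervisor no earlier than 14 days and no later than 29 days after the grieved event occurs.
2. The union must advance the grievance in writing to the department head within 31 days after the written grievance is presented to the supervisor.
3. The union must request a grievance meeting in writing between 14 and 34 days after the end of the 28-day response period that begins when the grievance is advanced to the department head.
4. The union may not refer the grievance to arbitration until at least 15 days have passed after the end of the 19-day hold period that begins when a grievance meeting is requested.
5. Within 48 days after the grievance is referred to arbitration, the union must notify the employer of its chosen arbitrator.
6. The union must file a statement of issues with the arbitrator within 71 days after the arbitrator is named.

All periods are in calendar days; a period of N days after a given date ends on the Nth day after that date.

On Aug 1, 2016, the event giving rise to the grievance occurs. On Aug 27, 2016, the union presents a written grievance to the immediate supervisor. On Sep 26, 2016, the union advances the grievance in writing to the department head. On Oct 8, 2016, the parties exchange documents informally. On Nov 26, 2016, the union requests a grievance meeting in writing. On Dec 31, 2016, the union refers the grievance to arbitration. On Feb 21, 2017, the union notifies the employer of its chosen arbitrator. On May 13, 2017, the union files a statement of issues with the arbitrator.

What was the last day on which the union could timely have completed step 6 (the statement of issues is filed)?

Step 6 runs from Feb 21, 2017, when the arbitrator is named. 71 days after Feb 21, 2017 is May 3, 2017.

May 3, 2017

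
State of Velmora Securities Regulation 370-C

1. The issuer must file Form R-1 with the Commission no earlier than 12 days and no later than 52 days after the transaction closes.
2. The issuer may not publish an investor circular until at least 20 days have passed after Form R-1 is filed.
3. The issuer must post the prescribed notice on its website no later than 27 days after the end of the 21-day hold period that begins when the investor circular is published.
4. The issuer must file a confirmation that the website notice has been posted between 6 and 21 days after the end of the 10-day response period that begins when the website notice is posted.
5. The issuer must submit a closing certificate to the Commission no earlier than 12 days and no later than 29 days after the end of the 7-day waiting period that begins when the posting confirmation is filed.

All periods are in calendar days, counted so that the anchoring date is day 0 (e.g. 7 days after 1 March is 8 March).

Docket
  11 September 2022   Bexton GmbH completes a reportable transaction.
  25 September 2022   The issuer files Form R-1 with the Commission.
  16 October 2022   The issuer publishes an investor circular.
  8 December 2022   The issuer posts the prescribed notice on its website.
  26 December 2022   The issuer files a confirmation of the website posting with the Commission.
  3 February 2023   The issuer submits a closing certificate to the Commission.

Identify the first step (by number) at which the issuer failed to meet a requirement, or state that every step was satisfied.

Step 3

Step 1 — 12 and 52 days from 11 September 2022 (when the transaction closes) are 23 September 2022 and 2 November 2022 respectively; 25 September 2022 falls inside that range.
Step 2 — must wait 20 days from 25 September 2022 (when Form R-1 is filed), so not before 15 October 2022; 16 October 2022 is on or after that date.
Step 3 — counting 27 days from 6 November 2022 (end of the 21-day hold period, which began when the investor circular is published on 16 October 2022) gives a deadline of 3 December 2022; 8 December 2022 misses that deadline by 5 days.
Later steps need not be reached.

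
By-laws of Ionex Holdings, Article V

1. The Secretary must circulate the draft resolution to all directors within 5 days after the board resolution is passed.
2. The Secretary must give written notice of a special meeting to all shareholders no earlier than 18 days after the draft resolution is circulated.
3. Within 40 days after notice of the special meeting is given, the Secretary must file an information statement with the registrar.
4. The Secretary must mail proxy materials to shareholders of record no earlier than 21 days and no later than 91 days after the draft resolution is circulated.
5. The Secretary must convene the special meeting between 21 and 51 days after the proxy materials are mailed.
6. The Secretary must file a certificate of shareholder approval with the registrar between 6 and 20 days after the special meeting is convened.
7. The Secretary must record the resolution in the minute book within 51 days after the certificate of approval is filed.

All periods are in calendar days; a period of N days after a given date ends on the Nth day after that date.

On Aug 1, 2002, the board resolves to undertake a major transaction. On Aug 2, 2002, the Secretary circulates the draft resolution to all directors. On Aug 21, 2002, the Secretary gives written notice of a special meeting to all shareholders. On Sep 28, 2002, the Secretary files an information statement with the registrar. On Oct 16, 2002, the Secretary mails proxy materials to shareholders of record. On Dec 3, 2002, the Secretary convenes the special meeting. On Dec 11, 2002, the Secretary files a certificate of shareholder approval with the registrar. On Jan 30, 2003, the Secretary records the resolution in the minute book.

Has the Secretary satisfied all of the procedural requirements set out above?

Step 1: 5 days after Aug 1, 2002 (when the board resolution is passed) is Aug 6, 2002; Aug 2, 2002 is within that limit.
Step 2: the earliest permitted date is 18 days after Aug 2, 2002 (when the draft resolution is circulated), i.e. Aug 20, 2002; done Aug 21, 2002 — permitted.
Step 3: 40 days after Aug 21, 2002 (when notice of the special meeting is given) is Sep 30, 2002; done Sep 28, 2002 — timely.
Step 4: the window is 21–91 days after Aug 2, 2002 (when the draft resolution is circulated), so Aug 23, 2002 through Nov 1, 2002; done Oct 16, 2002, which is between those dates.
Step 5: the window is 21–51 days after Oct 16, 2002 (when the proxy materials are mailed), so Nov 6, 2002 through Dec 6, 2002; done Dec 3, 2002, which is between those dates.
Step 6: the window is 6–20 days after Dec 3, 2002 (when the special meeting is convened), so Dec 9, 2002 through Dec 23, 2002; Dec 11, 2002 falls inside that range.
Step 7: 51 days after Dec 11, 2002 (when the certificate of approval is filed) is Jan 31, 2003; Jan 30, 2003 is within that limit.

Yes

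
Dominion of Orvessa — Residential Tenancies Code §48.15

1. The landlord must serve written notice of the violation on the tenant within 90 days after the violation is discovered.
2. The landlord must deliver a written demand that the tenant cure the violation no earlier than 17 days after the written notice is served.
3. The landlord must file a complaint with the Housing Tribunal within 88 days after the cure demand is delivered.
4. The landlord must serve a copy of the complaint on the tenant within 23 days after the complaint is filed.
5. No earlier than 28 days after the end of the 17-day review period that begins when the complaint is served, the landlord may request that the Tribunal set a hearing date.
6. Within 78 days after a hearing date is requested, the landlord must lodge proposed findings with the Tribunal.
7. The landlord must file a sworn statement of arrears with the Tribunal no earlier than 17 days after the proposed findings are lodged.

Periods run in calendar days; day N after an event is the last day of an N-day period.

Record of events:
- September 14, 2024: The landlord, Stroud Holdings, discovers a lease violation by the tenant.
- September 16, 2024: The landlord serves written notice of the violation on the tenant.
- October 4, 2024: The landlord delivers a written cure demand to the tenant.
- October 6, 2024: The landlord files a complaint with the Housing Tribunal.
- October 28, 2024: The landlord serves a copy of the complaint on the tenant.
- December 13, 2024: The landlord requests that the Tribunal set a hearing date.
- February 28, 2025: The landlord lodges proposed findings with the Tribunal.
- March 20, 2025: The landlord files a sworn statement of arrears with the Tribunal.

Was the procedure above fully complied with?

Step 1 — counting 90 days from September 14, 2024 (when the violation is discovered) gives a deadline of December 13, 2024; done September 16, 2024 — timely.
Step 2 — must wait 17 days from September 16, 2024 (when the written notice is served), so not before October 3, 2024; done October 4, 2024, after the minimum wait.
Step 3 — counting 88 days from October 4, 2024 (when the cure demand is delivered) gives a deadline of December 31, 2024; done October 6, 2024 — timely.
Step 4 — counting 23 days from October 6, 2024 (when the complaint is filed) gives a deadline of October 29, 2024; October 28, 2024 is within that limit.
Step 5 — must wait 28 days from November 14, 2024 (end of the 17-day review period, which began when the complaint is served on October 28, 2024), so not before December 12, 2024; done December 13, 2024 — permitted.
Step 6 — counting 78 days from December 13, 2024 (when a hearing date is requested) gives a deadline of March 1, 2025; done February 28, 2025 — timely.
Step 7 — must wait 17 days from February 28, 2025 (when the proposed findings are lodged), so not before March 17, 2025; March 20, 2025 is on or after that date.

Yes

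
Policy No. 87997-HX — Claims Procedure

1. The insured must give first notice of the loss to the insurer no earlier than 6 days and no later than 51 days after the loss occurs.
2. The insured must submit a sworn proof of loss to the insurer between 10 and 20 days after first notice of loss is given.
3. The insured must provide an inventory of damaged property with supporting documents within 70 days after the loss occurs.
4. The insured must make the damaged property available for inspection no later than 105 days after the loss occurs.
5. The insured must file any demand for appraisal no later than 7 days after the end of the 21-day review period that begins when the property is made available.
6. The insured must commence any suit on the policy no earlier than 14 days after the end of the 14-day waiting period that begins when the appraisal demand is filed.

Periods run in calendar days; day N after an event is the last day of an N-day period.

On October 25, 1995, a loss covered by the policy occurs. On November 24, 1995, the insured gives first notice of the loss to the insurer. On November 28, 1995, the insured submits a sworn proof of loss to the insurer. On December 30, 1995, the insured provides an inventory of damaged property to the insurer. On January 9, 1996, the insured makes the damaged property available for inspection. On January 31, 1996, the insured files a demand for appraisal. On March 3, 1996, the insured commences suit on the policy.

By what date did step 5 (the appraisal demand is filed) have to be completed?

The property is made available on January 9, 1996; the 21-day review period therefore ends January 30, 1996, and step 5 runs from that date. 7 days after January 30, 1996 is February 6, 1996.

February 6, 1996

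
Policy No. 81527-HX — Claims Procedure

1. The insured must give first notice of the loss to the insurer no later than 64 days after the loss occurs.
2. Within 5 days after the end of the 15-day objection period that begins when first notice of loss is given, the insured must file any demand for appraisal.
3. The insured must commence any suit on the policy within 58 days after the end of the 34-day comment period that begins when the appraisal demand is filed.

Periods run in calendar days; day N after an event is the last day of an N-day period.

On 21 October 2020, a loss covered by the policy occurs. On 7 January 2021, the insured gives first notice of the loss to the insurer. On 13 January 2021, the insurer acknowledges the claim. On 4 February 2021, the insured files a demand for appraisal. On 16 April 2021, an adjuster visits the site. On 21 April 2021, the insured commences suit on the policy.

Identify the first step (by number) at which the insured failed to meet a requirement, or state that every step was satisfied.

(1) due by 21 October 2020 + 64 days = 24 December 2020; 7 January 2021 misses that deadline by 14 days.

Step 1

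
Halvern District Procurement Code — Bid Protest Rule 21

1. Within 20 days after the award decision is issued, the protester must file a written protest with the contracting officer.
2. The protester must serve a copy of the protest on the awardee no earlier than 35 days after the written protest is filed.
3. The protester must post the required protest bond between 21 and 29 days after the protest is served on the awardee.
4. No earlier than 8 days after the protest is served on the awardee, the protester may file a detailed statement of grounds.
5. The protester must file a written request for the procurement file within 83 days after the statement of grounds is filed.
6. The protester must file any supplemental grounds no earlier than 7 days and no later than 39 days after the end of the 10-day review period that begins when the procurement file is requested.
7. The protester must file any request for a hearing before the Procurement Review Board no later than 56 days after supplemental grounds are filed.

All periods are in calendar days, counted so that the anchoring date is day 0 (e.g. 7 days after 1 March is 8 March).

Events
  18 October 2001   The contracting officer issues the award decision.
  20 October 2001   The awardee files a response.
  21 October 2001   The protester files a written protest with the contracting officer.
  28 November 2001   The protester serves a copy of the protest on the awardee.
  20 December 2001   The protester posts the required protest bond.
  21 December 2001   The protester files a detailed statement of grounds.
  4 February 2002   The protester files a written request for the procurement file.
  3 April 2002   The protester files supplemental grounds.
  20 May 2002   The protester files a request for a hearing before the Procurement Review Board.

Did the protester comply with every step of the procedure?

(1) due by 18 October 2001 + 20 days = 7 November 2001; done 21 October 2001 — timely.
(2) permitted from 21 October 2001 + 35 days = 25 November 2001 onward; 28 November 2001 is on or after that date.
(3) the permitted window runs from 28 November 2001 + 21 = 19 December 2001 to 28 November 2001 + 29 = 27 December 2001; done 20 December 2001 — within the window.
(4) permitted from 28 November 2001 + 8 days = 6 December 2001 onward; done 21 December 2001, after the minimum wait.
(5) due by 21 December 2001 + 83 days = 14 March 2002; completed 4 February 2002, before the deadline.
(6) the permitted window runs from 14 February 2002 + 7 = 21 February 2002 to 14 February 2002 + 39 = 25 March 2002; done 3 April 2002 — 9 days after the window closed.
Later steps need not be reached.

No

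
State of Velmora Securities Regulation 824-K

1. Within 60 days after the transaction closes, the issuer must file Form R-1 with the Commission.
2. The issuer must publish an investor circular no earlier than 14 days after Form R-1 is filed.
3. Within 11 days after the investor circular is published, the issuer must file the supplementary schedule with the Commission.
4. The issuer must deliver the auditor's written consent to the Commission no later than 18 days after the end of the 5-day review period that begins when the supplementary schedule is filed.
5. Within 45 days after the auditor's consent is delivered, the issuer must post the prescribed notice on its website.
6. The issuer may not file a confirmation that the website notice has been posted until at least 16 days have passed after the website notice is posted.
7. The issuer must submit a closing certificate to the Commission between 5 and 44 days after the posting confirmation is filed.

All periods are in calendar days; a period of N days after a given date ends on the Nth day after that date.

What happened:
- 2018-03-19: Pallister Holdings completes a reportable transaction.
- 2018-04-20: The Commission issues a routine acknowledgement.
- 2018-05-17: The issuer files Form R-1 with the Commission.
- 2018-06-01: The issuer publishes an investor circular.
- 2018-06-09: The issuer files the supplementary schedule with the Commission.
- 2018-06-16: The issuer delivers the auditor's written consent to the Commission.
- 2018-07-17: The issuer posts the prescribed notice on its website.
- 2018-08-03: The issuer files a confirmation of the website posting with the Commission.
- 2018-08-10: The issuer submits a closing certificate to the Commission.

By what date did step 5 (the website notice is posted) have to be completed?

2018-07-31

Step 5 runs from 2018-06-16, when the auditor's consent is delivered. 45 days after 2018-06-16 is 2018-07-31.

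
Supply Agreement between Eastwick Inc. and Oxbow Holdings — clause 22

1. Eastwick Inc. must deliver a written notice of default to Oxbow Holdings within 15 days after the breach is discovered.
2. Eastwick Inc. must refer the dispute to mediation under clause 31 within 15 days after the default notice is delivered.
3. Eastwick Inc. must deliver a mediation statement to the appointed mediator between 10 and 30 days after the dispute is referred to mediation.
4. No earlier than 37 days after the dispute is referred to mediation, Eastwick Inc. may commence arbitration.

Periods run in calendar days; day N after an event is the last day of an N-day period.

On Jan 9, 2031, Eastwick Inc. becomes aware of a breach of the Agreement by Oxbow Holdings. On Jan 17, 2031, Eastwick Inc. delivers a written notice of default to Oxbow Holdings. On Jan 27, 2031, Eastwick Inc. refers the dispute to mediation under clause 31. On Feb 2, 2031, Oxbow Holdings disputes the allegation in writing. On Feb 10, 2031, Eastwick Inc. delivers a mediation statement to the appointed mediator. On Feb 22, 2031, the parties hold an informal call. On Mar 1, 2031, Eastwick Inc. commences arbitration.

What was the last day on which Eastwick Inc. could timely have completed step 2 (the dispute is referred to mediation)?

Step 2 runs from Jan 17, 2031, when the default notice is delivered. 15 days after Jan 17, 2031 is Feb 1, 2031.

Feb 1, 2031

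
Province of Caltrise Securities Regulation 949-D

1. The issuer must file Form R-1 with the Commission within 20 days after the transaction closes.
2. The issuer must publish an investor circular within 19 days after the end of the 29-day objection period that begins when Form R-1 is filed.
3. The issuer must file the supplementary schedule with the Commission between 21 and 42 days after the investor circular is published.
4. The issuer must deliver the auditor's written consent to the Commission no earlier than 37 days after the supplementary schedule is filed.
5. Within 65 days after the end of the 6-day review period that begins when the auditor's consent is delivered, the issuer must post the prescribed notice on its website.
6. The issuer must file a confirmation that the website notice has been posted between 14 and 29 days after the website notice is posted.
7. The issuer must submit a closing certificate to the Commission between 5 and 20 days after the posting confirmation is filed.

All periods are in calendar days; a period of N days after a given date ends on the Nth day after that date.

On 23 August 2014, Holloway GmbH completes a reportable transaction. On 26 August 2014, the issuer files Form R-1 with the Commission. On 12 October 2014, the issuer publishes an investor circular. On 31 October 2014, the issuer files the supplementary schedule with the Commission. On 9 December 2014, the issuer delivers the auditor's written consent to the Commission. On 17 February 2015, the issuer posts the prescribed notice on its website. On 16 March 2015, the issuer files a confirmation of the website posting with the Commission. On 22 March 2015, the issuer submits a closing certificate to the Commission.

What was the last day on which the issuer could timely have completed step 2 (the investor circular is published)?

Form R-1 is filed on 26 August 2014; the 29-day objection period therefore ends 24 September 2014, and step 2 runs from that date. 19 days after 24 September 2014 is 13 October 2014.

13 October 2014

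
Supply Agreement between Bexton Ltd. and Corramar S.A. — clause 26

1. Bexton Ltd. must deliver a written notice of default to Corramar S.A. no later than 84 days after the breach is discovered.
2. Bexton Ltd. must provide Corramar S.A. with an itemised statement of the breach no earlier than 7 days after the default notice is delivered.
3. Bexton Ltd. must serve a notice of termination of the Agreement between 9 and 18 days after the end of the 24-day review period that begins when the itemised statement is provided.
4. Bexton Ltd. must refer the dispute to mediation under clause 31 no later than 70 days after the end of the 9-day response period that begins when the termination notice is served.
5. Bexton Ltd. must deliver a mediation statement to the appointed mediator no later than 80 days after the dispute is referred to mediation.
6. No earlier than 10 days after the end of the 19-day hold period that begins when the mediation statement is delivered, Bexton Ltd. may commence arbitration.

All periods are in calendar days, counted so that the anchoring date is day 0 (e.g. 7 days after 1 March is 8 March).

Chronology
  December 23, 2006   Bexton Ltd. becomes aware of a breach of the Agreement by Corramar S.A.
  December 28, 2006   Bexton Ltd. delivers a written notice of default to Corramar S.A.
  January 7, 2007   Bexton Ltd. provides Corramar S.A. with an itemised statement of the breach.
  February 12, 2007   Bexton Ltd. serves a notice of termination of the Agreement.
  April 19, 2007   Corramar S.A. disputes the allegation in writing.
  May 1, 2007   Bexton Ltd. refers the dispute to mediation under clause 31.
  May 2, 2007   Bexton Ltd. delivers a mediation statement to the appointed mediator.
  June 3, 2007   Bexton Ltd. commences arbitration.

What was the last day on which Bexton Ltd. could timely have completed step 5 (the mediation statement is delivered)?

Step 5 runs from May 1, 2007, when the dispute is referred to mediation. 80 days after May 1, 2007 is July 20, 2007.

July 20, 2007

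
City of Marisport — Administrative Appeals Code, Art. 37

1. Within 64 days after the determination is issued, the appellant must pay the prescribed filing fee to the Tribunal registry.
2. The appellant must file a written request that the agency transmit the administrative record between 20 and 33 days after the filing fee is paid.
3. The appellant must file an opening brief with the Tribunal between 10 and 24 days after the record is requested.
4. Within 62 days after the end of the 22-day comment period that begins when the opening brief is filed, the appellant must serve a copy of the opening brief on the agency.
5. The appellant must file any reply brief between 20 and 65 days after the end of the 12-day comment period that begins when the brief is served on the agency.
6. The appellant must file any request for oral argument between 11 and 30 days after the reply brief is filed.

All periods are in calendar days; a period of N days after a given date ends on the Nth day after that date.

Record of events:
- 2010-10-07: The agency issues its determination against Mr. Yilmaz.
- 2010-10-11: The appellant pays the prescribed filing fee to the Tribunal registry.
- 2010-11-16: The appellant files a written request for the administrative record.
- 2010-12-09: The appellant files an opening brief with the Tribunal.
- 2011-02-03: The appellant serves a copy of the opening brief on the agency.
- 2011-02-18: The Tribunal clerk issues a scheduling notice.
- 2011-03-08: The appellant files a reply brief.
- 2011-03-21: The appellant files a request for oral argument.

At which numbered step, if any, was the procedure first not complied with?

Step 2

Step 1: 64 days after 2010-10-07 (when the determination is issued) is 2010-12-10; 2010-10-11 is within that limit.
Step 2: the window is 20–33 days after 2010-10-11 (when the filing fee is paid), so 2010-10-31 through 2010-11-13; 2010-11-16 is 3 days past the end of the window.
Later steps need not be reached.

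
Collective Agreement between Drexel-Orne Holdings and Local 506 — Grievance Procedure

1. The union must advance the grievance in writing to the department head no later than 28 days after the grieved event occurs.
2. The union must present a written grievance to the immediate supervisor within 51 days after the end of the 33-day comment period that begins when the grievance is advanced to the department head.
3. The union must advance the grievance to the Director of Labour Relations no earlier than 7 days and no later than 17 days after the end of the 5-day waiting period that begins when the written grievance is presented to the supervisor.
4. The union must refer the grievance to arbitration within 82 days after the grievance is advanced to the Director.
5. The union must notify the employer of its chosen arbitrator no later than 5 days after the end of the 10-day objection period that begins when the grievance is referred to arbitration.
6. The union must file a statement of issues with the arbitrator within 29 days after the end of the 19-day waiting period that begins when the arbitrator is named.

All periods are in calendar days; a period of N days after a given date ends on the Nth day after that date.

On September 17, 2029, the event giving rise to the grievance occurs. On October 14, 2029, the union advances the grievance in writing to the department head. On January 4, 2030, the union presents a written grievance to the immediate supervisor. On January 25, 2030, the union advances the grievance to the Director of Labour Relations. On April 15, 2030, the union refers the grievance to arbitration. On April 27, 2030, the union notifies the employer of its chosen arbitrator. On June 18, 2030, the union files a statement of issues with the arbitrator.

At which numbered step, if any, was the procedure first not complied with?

Step 6

Step 1 — counting 28 days from September 17, 2029 (when the grieved event occurs) gives a deadline of October 15, 2029; completed October 14, 2029, before the deadline.
Step 2 — counting 51 days from November 16, 2029 (end of the 33-day comment period, which began when the grievance is advanced to the department head on October 14, 2029) gives a deadline of January 6, 2030; completed January 4, 2030, before the deadline.
Step 3 — 7 and 17 days from January 9, 2030 (end of the 5-day waiting period, which began when the written grievance is presented to the supervisor on January 4, 2030) are January 16, 2030 and January 26, 2030 respectively; done January 25, 2030 — within the window.
Step 4 — counting 82 days from January 25, 2030 (when the grievance is advanced to the Director) gives a deadline of April 17, 2030; April 15, 2030 is within that limit.
Step 5 — counting 5 days from April 25, 2030 (end of the 10-day objection period, which began when the grievance is referred to arbitration on April 15, 2030) gives a deadline of April 30, 2030; done April 27, 2030 — timely.
Step 6 — counting 29 days from May 16, 2030 (end of the 19-day waiting period, which began when the arbitrator is named on April 27, 2030) gives a deadline of June 14, 2030; done June 18, 2030 — 4 days late.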